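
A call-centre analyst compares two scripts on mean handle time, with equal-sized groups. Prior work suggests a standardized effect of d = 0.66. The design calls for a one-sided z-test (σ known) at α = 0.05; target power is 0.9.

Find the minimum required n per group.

For power 0.9 need Φ(δ − z_{0.05}) = 0.9, so δ = z_{0.05} + z_{0.10} = 1.645 + 1.282 = 2.926.
δ = d·√(n/2) ⇒ n = 2(δ/d)² = 2 × (2.926 / 0.66)² = 39.32.
Rounding up, n = 40 per group.

n = 40 per group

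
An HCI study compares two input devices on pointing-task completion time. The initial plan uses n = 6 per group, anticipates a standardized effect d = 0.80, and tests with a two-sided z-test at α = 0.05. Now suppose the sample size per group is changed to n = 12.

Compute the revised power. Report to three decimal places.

With n = 12 per group: δ = d·√(n/2) = 0.80 × √(12/2) = 1.9596. Critical value z_{0.025} = 1.960.
Revised power = Φ(δ − 1.960) + Φ(−δ − 1.960) = Φ(0.000) + Φ(-3.920) = 0.4999 + 0.0000 = 0.4999.

Power ≈ 0.500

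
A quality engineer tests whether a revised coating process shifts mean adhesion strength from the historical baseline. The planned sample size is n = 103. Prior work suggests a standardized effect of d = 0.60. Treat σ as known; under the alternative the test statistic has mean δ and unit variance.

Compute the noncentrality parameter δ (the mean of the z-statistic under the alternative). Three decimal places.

δ = d·√n = 0.60 × √103 = 6.0893

δ ≈ 6.089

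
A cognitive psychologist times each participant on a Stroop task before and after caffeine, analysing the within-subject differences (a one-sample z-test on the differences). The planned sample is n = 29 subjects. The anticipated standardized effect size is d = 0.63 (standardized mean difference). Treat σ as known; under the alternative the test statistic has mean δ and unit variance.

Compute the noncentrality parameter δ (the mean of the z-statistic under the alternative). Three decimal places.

The noncentrality parameter scales effect size by the design's sample-size factor: δ = d·√n = 0.63 × √29 = 3.3927

δ ≈ 3.393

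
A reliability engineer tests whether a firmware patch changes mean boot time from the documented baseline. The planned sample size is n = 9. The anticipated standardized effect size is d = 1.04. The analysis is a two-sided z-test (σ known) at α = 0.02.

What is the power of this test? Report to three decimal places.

Noncentrality parameter: δ = d·√n = 1.04 × √9 = 3.1200
Two-sided α = 0.02 → critical value z_{0.01} = 2.326.
Power = Φ(δ − 2.326) + Φ(−δ − 2.326) = Φ(0.794) + Φ(-5.446) = 0.7863 + 0.0000 = 0.7863.

Power ≈ 0.786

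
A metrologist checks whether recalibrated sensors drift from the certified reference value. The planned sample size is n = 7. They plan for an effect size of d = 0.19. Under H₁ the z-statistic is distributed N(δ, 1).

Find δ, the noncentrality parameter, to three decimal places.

δ ≈ 0.503

The noncentrality parameter scales effect size by the design's sample-size factor: δ = d·√n = 0.19 × √7 = 0.5027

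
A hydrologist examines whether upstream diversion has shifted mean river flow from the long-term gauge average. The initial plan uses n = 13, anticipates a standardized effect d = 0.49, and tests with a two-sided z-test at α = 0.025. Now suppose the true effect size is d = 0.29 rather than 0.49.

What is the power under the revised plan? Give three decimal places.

Power ≈ 0.116

With d = 0.29: δ = d·√n = 0.29 × √13 = 1.0456. Critical value z_{0.0125} = 2.241.
Revised power = Φ(δ − 2.241) + Φ(−δ − 2.241) = Φ(-1.196) + Φ(-3.287) = 0.1159 + 0.0005 = 0.1164.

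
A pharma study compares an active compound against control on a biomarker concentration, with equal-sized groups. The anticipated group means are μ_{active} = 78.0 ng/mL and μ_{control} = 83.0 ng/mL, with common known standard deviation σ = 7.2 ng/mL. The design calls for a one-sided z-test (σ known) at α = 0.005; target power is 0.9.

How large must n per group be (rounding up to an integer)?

n = 62 per group

Standardized effect: d = |μ_{active} − μ_{control}| / σ = |78.0 − 83.0| / 7.2 = 0.6944
For power 0.9 need Φ(δ − z_{0.005}) = 0.9, so δ = z_{0.005} + z_{0.10} = 2.576 + 1.282 = 3.857.
δ = d·√(n/2) ⇒ n = 2(δ/d)² = 2 × (3.857 / 0.6944)² = 61.71.
Rounding up, n = 62 per group.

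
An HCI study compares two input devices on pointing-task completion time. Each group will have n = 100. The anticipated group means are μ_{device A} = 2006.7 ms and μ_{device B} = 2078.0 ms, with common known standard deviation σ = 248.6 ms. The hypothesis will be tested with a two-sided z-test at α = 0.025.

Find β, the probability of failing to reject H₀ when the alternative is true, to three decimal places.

β ≈ 0.584

Standardized effect: d = |μ_{device A} − μ_{device B}| / σ = |2006.7 − 2078.0| / 248.6 = 0.2868
Noncentrality parameter: δ = d·√(n/2) = 0.2868 × √(100/2) = 2.0280
Critical value for a two-sided test at α = 0.025: z_{α/2} = 2.241.
Power = Φ(δ − 2.241) + Φ(−δ − 2.241) = Φ(-0.213) + Φ(-4.269) = 0.4155 + 0.0000 = 0.4155.
Type II error: β = 1 − power = 1 − 0.4155 = 0.5845.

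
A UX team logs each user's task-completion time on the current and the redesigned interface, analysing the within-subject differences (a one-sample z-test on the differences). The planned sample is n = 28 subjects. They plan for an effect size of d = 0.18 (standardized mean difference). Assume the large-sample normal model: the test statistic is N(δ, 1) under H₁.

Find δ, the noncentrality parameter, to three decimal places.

δ ≈ 0.952

The noncentrality parameter scales effect size by the design's sample-size factor: δ = d·√n = 0.18 × √28 = 0.9525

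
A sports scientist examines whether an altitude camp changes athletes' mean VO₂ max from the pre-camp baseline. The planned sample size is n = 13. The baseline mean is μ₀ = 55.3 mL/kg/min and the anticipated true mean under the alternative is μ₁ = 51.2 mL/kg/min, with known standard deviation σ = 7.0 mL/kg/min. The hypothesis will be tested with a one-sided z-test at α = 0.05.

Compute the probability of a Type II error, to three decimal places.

β ≈ 0.320

Standardized effect: d = |μ₁ − μ₀| / σ = |51.2 − 55.3| / 7.0 = 0.5857
Noncentrality parameter: δ = d·√n = 0.5857 × √13 = 2.1118
One-sided α = 0.05 → critical value z_{0.05} = 1.645.
Power = Φ(δ − 1.645) = Φ(0.467) = 0.6797.
Type II error: β = 1 − power = 1 − 0.6797 = 0.3203.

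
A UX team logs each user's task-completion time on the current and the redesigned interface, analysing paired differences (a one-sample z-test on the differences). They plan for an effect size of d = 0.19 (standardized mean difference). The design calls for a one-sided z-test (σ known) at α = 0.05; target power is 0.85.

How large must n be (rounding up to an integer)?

n = 200

Set Φ(δ − 1.645) = 0.85; then δ − 1.645 = Φ⁻¹(0.85) = 1.036, giving δ = 2.681.
δ = d·√n ⇒ n = (δ/d)² = (2.681 / 0.19)² = 199.15.
Round up to the next whole unit.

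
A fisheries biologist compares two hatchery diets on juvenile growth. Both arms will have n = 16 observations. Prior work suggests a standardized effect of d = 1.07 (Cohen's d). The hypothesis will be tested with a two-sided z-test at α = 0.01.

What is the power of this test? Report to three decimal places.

Noncentrality parameter: δ = d·√(n/2) = 1.07 × √(16/2) = 3.0264
Critical value for a two-sided test at α = 0.01: z_{α/2} = 2.576.
Power = Φ(δ − 2.576) + Φ(−δ − 2.576) = Φ(0.451) + Φ(-5.602) = 0.6739 + 0.0000 = 0.6739.

Power ≈ 0.674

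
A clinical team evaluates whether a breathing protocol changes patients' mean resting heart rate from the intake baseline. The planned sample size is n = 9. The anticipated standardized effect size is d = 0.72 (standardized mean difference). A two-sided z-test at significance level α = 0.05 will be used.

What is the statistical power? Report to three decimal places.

Power ≈ 0.579

Noncentrality parameter: δ = d·√n = 0.72 × √9 = 2.1600
Two-sided α = 0.05 → critical value z_{0.025} = 1.960.
Power = Φ(δ − 1.960) + Φ(−δ − 1.960) = Φ(0.200) + Φ(-4.120) = 0.5793 + 0.0000 = 0.5793.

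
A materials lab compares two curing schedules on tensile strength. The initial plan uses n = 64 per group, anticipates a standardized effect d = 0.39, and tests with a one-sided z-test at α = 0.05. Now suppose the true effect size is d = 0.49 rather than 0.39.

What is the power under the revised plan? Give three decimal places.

Power ≈ 0.870

With d = 0.49: δ = d·√(n/2) = 0.49 × √(64/2) = 2.7719. Critical value z_{0.05} = 1.645.
Revised power = P(Z > 1.645 − δ) = Φ(1.127) = 0.8701.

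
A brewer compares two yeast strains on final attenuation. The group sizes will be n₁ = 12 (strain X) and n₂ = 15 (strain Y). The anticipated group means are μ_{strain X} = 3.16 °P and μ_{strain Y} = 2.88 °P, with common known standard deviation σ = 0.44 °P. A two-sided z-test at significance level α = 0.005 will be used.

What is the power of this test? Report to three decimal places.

Standardized effect: d = |μ_{strain X} − μ_{strain Y}| / σ = |3.16 − 2.88| / 0.44 = 0.6364
Noncentrality parameter: δ = d / √(1/n₁ + 1/n₂) = 0.6364 / √(1/12 + 1/15) = 1.6431
Critical value for a two-sided test at α = 0.005: z_{α/2} = 2.807.
Power = Φ(δ − 2.807) + Φ(−δ − 2.807) = Φ(-1.164) + Φ(-4.450) = 0.1222 + 0.0000 = 0.1222.

Power ≈ 0.122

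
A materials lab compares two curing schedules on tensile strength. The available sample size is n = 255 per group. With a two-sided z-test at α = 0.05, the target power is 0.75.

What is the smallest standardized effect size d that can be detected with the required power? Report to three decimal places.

d ≈ 0.233

Required noncentrality: δ = z_{0.025} + z_{0.25} = 1.960 + 0.674 = 2.634.
(Lower-tail contribution to power is negligible for δ > 0.)
δ = d·√(n/2) ⇒ d = δ/√(n/2) = 2.634/√(255/2) = 0.2333.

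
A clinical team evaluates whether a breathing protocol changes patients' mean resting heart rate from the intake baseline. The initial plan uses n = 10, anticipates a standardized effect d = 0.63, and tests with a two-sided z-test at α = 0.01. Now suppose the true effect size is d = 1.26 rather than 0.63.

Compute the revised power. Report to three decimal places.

Power ≈ 0.921

With d = 1.26: δ = d·√n = 1.26 × √10 = 3.9845. Critical value z_{0.005} = 2.576.
Revised power = Φ(δ − 2.576) + Φ(−δ − 2.576) = Φ(1.409) + Φ(-6.560) = 0.9205 + 0.0000 = 0.9205.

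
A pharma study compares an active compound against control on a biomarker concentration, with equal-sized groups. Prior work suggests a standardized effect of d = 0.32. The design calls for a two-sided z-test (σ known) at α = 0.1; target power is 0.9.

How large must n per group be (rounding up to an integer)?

n = 168 per group

Set Φ(δ − 1.645) = 0.9; then δ − 1.645 = Φ⁻¹(0.9) = 1.282, giving δ = 2.926.
(For δ > 0 the lower-tail rejection region contributes negligibly to power, so the one-term inversion is standard.)
δ = d·√(n/2) ⇒ n = 2(δ/d)² = 2 × (2.926 / 0.32)² = 167.26.
Round up to the next whole unit.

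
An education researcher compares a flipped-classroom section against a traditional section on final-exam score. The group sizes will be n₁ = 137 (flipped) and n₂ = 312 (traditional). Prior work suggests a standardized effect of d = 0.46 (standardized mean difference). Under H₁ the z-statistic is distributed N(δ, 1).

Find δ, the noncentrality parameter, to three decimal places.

δ ≈ 4.488

δ = d / √(1/n₁ + 1/n₂) = 0.46 / √(1/137 + 1/312) = 4.4882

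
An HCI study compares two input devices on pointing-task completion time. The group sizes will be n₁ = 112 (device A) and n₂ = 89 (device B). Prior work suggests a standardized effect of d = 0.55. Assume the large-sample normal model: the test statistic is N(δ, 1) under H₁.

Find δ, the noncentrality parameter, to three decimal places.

δ = d / √(1/n₁ + 1/n₂) = 0.55 / √(1/112 + 1/89) = 3.8732

δ ≈ 3.873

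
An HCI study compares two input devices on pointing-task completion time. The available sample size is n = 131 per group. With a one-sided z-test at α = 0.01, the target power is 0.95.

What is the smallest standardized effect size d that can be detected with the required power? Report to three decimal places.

d ≈ 0.491

Required noncentrality: δ = z_{0.01} + z_{0.05} = 2.326 + 1.645 = 3.971.
δ = d·√(n/2) ⇒ d = δ/√(n/2) = 3.971/√(131/2) = 0.4907.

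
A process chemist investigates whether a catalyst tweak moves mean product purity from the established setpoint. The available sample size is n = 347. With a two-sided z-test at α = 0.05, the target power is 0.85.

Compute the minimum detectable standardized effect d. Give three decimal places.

Required noncentrality: δ = z_{0.025} + z_{0.15} = 1.960 + 1.036 = 2.996.
(Lower-tail contribution to power is negligible for δ > 0.)
δ = d·√n ⇒ d = δ/√n = 2.996/√347 = 0.1609.

d ≈ 0.161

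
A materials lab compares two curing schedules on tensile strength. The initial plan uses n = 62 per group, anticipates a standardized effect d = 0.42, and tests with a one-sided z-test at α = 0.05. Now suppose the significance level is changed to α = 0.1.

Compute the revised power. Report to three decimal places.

δ = d·√(n/2) = 0.42 × √(62/2) = 2.3385 (unchanged). New critical value: z_{0.1} = 1.282.
Revised power = Φ(δ − 1.282) = Φ(1.057) = 0.8547.

Power ≈ 0.855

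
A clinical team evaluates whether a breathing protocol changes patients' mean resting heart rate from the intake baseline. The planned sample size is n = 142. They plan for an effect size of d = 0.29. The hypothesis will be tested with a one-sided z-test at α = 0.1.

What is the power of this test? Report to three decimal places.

Power ≈ 0.985

Noncentrality parameter: δ = d·√n = 0.29 × √142 = 3.4557
Critical value for a one-sided test at α = 0.1: z_α = 1.282.
Power = Φ(δ − 1.282) = Φ(2.174) = 0.9852.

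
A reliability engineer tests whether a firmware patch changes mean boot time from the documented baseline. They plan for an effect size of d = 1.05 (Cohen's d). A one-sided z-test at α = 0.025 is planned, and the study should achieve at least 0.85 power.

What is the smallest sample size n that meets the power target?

n = 9

For power 0.85 need Φ(δ − z_{0.025}) = 0.85, so δ = z_{0.025} + z_{0.15} = 1.960 + 1.036 = 2.996.
δ = d·√n ⇒ n = (δ/d)² = (2.996 / 1.05)² = 8.14.
Round up to the next whole unit.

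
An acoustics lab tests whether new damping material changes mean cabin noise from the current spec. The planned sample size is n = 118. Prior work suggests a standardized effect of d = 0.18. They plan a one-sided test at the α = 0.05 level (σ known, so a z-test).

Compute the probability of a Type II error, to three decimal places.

β ≈ 0.378

Noncentrality parameter: δ = d·√n = 0.18 × √118 = 1.9553
One-sided α = 0.05 → critical value z_{0.05} = 1.645.
Power = P(Z > 1.645 − δ) = Φ(0.310) = 0.6219.
Type II error: β = 1 − power = 1 − 0.6219 = 0.3781.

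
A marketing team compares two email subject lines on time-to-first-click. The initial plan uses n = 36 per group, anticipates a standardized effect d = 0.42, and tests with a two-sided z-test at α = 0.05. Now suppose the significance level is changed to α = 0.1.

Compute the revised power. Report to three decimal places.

Power ≈ 0.555

δ = d·√(n/2) = 0.42 × √(36/2) = 1.7819 (unchanged). New critical value: z_{0.05} = 1.645.
Revised power = Φ(δ − 1.645) + Φ(−δ − 1.645) = Φ(0.137) + Φ(-3.427) = 0.5545 + 0.0003 = 0.5548.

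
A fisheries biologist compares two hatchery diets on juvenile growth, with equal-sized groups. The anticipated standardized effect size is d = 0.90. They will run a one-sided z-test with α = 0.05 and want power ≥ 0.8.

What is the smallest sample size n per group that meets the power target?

n = 16 per group

Set Φ(δ − 1.645) = 0.8; then δ − 1.645 = Φ⁻¹(0.8) = 0.842, giving δ = 2.486.
δ = d·√(n/2) ⇒ n = 2(δ/d)² = 2 × (2.486 / 0.90)² = 15.27.
Round up to the next whole unit.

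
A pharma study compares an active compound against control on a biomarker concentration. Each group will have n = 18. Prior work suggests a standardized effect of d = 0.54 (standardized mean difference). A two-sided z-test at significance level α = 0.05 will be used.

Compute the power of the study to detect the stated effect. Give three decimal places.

Noncentrality parameter: δ = d·√(n/2) = 0.54 × √(18/2) = 1.6200
Critical value for a two-sided test at α = 0.05: z_{α/2} = 1.960.
Power = Φ(δ − 1.960) + Φ(−δ − 1.960) = Φ(-0.340) + Φ(-3.580) = 0.3669 + 0.0002 = 0.3671.

Power ≈ 0.367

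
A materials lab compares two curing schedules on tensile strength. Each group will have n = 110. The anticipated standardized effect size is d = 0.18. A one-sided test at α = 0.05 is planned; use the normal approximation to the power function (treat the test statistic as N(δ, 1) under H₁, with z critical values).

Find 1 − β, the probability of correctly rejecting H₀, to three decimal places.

Power ≈ 0.378

Noncentrality parameter: δ = d·√(n/2) = 0.18 × √(110/2) = 1.3349
One-sided α = 0.05 → critical value z_{0.05} = 1.645.
Power = Φ(δ − 1.645) = Φ(-0.310) = 0.3783.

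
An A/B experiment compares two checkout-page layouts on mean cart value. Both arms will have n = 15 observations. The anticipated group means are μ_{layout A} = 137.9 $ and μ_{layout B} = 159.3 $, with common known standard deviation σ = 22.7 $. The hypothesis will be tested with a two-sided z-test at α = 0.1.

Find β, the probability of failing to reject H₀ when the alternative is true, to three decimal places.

β ≈ 0.174

Standardized effect: d = |μ_{layout A} − μ_{layout B}| / σ = |137.9 − 159.3| / 22.7 = 0.9427
Noncentrality parameter: δ = d·√(n/2) = 0.9427 × √(15/2) = 2.5818
Two-sided α = 0.1 → critical value z_{0.05} = 1.645.
Power = Φ(δ − 1.645) + Φ(−δ − 1.645) = Φ(0.937) + Φ(-4.227) = 0.8256 + 0.0000 = 0.8256.
Type II error: β = 1 − power = 1 − 0.8256 = 0.1744.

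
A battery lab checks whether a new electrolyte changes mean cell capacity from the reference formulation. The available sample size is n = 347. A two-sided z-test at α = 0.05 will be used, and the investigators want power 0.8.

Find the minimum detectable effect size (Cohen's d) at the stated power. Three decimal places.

d ≈ 0.150

Required noncentrality: δ = z_{0.025} + z_{0.20} = 1.960 + 0.842 = 2.802.
(Lower-tail contribution to power is negligible for δ > 0.)
δ = d·√n ⇒ d = δ/√n = 2.802/√347 = 0.1504.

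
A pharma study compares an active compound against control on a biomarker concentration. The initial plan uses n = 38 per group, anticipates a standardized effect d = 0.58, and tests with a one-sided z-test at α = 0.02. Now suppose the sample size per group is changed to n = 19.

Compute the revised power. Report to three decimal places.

Power ≈ 0.395

With n = 19 per group: δ = d·√(n/2) = 0.58 × √(19/2) = 1.7877. Critical value z_{0.02} = 2.054.
Revised power = Φ(δ − 2.054) = Φ(-0.266) = 0.3951.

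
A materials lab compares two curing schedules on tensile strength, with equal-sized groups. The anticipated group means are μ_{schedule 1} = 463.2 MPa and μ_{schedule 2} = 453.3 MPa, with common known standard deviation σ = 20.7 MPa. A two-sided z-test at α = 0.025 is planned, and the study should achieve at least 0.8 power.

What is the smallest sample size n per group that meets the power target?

n = 84 per group

Standardized effect: d = |μ_{schedule 1} − μ_{schedule 2}| / σ = |463.2 − 453.3| / 20.7 = 0.4783
Set Φ(δ − 2.241) = 0.8; then δ − 2.241 = Φ⁻¹(0.8) = 0.842, giving δ = 3.083.
(Ignoring the negligible lower-tail rejection probability gives the usual closed-form inversion.)
δ = d·√(n/2) ⇒ n = 2(δ/d)² = 2 × (3.083 / 0.4783)² = 83.11.
Round up to the next whole unit.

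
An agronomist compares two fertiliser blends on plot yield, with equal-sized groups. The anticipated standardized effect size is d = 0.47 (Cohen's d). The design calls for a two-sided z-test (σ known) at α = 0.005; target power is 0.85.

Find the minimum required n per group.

Set Φ(δ − 2.807) = 0.85; then δ − 2.807 = Φ⁻¹(0.85) = 1.036, giving δ = 3.843.
(For δ > 0 the lower-tail rejection region contributes negligibly to power, so the one-term inversion is standard.)
δ = d·√(n/2) ⇒ n = 2(δ/d)² = 2 × (3.843 / 0.47)² = 133.75.
Round up to the next whole unit.

n = 134 per group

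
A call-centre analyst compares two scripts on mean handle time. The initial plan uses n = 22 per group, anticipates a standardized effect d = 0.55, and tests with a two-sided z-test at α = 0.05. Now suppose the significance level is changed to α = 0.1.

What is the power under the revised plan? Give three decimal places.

Power ≈ 0.571

δ = d·√(n/2) = 0.55 × √(22/2) = 1.8241 (unchanged). New critical value: z_{0.05} = 1.645.
Revised power = Φ(δ − 1.645) + Φ(−δ − 1.645) = Φ(0.179) + Φ(-3.469) = 0.5711 + 0.0003 = 0.5714.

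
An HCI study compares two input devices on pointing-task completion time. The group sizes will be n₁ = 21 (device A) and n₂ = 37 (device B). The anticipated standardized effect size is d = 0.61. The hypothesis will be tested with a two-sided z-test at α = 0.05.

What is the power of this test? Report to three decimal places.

Noncentrality parameter: δ = d / √(1/n₁ + 1/n₂) = 0.61 / √(1/21 + 1/37) = 2.2327
Critical value for a two-sided test at α = 0.05: z_{α/2} = 1.960.
Power = Φ(δ − 1.960) + Φ(−δ − 1.960) = Φ(0.273) + Φ(-4.193) = 0.6075 + 0.0000 = 0.6075.

Power ≈ 0.607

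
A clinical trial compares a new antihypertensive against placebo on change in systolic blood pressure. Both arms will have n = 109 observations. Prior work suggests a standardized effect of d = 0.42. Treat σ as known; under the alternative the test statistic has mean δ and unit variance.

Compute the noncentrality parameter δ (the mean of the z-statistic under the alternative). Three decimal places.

δ ≈ 3.101

δ = d·√(n/2) = 0.42 × √(109/2) = 3.1006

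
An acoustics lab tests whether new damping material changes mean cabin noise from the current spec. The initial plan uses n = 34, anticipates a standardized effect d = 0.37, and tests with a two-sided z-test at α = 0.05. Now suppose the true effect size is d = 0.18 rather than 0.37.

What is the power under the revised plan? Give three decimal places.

Power ≈ 0.183

With d = 0.18: δ = d·√n = 0.18 × √34 = 1.0496. Critical value z_{0.025} = 1.960.
Revised power = Φ(δ − 1.960) + Φ(−δ − 1.960) = Φ(-0.910) + Φ(-3.010) = 0.1813 + 0.0013 = 0.1826.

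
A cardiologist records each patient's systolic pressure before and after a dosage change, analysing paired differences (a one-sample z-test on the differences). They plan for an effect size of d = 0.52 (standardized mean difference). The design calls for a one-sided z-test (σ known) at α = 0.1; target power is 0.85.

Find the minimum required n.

For power 0.85 need Φ(δ − z_{0.1}) = 0.85, so δ = z_{0.1} + z_{0.15} = 1.282 + 1.036 = 2.318.
δ = d·√n ⇒ n = (δ/d)² = (2.318 / 0.52)² = 19.87.
Round up to the next whole unit.

n = 20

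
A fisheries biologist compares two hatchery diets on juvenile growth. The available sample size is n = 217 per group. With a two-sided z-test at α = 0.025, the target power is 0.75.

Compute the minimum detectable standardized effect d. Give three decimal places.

Required noncentrality: δ = z_{0.0125} + z_{0.25} = 2.241 + 0.674 = 2.916.
(Lower-tail contribution to power is negligible for δ > 0.)
δ = d·√(n/2) ⇒ d = δ/√(n/2) = 2.916/√(217/2) = 0.2799.

d ≈ 0.280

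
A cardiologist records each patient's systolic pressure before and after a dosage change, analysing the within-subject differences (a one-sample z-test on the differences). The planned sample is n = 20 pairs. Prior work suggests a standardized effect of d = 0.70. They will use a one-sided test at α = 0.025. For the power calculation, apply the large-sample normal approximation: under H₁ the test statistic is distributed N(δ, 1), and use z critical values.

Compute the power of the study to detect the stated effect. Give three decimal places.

Noncentrality parameter: δ = d·√n = 0.70 × √20 = 3.1305
One-sided α = 0.025 → critical value z_{0.025} = 1.960.
Power = Φ(δ − 1.960) = Φ(1.171) = 0.8791.

Power ≈ 0.879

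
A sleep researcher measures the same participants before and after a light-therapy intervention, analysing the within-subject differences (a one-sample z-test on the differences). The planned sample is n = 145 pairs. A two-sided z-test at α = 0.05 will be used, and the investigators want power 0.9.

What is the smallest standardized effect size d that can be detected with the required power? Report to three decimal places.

d ≈ 0.269

Required noncentrality: δ = z_{0.025} + z_{0.10} = 1.960 + 1.282 = 3.242.
(Lower-tail contribution to power is negligible for δ > 0.)
δ = d·√n ⇒ d = δ/√n = 3.242/√145 = 0.2692.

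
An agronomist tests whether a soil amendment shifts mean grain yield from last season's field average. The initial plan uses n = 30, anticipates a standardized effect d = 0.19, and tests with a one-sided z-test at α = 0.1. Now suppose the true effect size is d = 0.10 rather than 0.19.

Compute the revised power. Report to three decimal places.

With d = 0.10: δ = d·√n = 0.10 × √30 = 0.5477. Critical value z_{0.1} = 1.282.
Revised power = P(Z > 1.282 − δ) = Φ(-0.734) = 0.2315.

Power ≈ 0.232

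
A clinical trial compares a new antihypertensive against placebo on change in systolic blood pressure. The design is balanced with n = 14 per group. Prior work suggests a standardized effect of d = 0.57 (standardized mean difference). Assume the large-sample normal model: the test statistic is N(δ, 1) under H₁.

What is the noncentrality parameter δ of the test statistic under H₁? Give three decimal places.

δ = d·√(n/2) = 0.57 × √(14/2) = 1.5081

δ ≈ 1.508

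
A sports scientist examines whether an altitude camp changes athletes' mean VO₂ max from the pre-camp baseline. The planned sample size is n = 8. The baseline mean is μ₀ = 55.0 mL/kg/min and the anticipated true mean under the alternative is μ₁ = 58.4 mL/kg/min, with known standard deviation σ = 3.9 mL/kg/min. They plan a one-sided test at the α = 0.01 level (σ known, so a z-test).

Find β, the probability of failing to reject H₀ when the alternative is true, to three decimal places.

β ≈ 0.445

Standardized effect: d = |μ₁ − μ₀| / σ = |58.4 − 55.0| / 3.9 = 0.8718
Noncentrality parameter: δ = d·√n = 0.8718 × √8 = 2.4658
One-sided α = 0.01 → critical value z_{0.01} = 2.326.
Power = Φ(δ − 2.326) = Φ(0.139) = 0.5555.
Type II error: β = 1 − power = 1 − 0.5555 = 0.4445.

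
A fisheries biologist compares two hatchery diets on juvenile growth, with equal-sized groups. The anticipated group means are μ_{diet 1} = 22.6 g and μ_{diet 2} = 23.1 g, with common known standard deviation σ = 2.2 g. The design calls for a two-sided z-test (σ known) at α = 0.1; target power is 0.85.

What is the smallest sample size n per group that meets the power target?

n = 279 per group

Standardized effect: d = |μ_{diet 1} − μ_{diet 2}| / σ = |22.6 − 23.1| / 2.2 = 0.2273
Set Φ(δ − 1.645) = 0.85; then δ − 1.645 = Φ⁻¹(0.85) = 1.036, giving δ = 2.681.
(Ignoring the negligible lower-tail rejection probability gives the usual closed-form inversion.)
δ = d·√(n/2) ⇒ n = 2(δ/d)² = 2 × (2.681 / 0.2273)² = 278.37.
Rounding up, n = 279 per group.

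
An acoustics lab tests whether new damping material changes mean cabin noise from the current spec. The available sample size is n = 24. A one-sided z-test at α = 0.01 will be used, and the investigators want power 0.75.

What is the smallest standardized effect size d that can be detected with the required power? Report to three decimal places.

Need Φ(δ − 2.326) = 0.75, so δ = 2.326 + 0.674 = 3.001.
δ = d·√n ⇒ d = δ/√n = 3.001/√24 = 0.6125.

d ≈ 0.613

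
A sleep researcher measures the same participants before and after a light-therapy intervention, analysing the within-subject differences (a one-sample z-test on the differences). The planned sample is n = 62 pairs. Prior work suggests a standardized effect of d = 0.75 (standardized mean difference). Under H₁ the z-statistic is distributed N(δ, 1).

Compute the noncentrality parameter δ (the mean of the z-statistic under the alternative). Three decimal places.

δ ≈ 5.906

δ = d·√n = 0.75 × √62 = 5.9055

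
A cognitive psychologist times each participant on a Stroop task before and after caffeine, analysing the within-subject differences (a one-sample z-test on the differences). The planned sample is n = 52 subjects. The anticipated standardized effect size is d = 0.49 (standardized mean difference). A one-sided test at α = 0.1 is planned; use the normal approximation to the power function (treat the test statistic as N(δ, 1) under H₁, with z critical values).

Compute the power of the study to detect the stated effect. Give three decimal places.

Power ≈ 0.988

Noncentrality parameter: δ = d·√n = 0.49 × √52 = 3.5334
Critical value for a one-sided test at α = 0.1: z_α = 1.282.
Power = P(Z > 1.282 − δ) = Φ(2.252) = 0.9878.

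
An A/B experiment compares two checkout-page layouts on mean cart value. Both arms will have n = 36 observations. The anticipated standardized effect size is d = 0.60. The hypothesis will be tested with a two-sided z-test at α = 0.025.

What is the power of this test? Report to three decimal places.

Power ≈ 0.620

Noncentrality parameter: δ = d·√(n/2) = 0.60 × √(36/2) = 2.5456
Two-sided α = 0.025 → critical value z_{0.0125} = 2.241.
Power = Φ(δ − 2.241) + Φ(−δ − 2.241) = Φ(0.304) + Φ(-4.787) = 0.6195 + 0.0000 = 0.6195.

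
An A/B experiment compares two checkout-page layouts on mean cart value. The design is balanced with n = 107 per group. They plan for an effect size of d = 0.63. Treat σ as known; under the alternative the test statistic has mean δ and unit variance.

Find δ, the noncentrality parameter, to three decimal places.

The noncentrality parameter scales effect size by the design's sample-size factor: δ = d·√(n/2) = 0.63 × √(107/2) = 4.6081

δ ≈ 4.608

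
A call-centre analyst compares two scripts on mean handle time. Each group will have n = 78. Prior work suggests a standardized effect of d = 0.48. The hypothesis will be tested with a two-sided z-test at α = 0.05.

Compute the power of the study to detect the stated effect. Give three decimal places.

Noncentrality parameter: δ = d·√(n/2) = 0.48 × √(78/2) = 2.9976
Two-sided α = 0.05 → critical value z_{0.025} = 1.960.
Power = Φ(δ − 1.960) + Φ(−δ − 1.960) = Φ(1.038) + Φ(-4.958) = 0.8503 + 0.0000 = 0.8503.

Power ≈ 0.850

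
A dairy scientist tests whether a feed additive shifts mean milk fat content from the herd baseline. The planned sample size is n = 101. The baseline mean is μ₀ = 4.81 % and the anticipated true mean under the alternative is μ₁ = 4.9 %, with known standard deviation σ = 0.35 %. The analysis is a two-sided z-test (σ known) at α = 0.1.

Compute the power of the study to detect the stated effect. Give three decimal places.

Power ≈ 0.826

Standardized effect: d = |μ₁ − μ₀| / σ = |4.9 − 4.81| / 0.35 = 0.2571
Noncentrality parameter: δ = d·√n = 0.2571 × √101 = 2.5843
Critical value for a two-sided test at α = 0.1: z_{α/2} = 1.645.
Power = Φ(δ − 1.645) + Φ(−δ − 1.645) = Φ(0.939) + Φ(-4.229) = 0.8262 + 0.0000 = 0.8262.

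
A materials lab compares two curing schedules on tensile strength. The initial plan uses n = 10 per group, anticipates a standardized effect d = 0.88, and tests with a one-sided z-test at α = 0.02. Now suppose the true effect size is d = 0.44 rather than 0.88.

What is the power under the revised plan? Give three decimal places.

Power ≈ 0.142

With d = 0.44: δ = d·√(n/2) = 0.44 × √(10/2) = 0.9839. Critical value z_{0.02} = 2.054.
Revised power = P(Z > 2.054 − δ) = Φ(-1.070) = 0.1423.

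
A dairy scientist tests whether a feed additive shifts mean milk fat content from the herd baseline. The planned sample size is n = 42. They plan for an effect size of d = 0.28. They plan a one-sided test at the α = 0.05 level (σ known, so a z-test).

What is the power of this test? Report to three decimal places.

Noncentrality parameter: δ = d·√n = 0.28 × √42 = 1.8146
Critical value for a one-sided test at α = 0.05: z_α = 1.645.
Power = Φ(δ − 1.645) = Φ(0.170) = 0.5674.

Power ≈ 0.567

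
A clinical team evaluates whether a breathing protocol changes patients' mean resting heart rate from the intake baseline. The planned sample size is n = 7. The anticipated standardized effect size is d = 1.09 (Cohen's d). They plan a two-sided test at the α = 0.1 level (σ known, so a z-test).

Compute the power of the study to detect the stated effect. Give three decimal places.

Power ≈ 0.892

Noncentrality parameter: δ = d·√n = 1.09 × √7 = 2.8839
Two-sided α = 0.1 → critical value z_{0.05} = 1.645.
Power = Φ(δ − 1.645) + Φ(−δ − 1.645) = Φ(1.239) + Φ(-4.529) = 0.8923 + 0.0000 = 0.8923.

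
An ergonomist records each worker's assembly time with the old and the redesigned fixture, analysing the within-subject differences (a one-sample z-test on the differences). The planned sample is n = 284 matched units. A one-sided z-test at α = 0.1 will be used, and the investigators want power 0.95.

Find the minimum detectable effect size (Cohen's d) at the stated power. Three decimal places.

d ≈ 0.174

Required noncentrality: δ = z_{0.1} + z_{0.05} = 1.282 + 1.645 = 2.926.
δ = d·√n ⇒ d = δ/√n = 2.926/√284 = 0.1737.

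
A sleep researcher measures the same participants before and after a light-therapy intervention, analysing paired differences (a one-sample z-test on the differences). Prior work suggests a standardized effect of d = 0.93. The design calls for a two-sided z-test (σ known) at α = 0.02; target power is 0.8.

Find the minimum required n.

n = 12

Set Φ(δ − 2.326) = 0.8; then δ − 2.326 = Φ⁻¹(0.8) = 0.842, giving δ = 3.168.
(The Φ(−δ − z_{α/2}) term is vanishingly small for δ > 0 and is dropped in the standard sample-size formula.)
δ = d·√n ⇒ n = (δ/d)² = (3.168 / 0.93)² = 11.60.
Rounding up, n = 12.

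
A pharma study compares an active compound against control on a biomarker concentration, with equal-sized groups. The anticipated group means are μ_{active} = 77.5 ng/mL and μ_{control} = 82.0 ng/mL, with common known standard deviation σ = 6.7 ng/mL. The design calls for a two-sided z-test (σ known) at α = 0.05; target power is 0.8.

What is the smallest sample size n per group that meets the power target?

Standardized effect: d = |μ_{active} − μ_{control}| / σ = |77.5 − 82.0| / 6.7 = 0.6716
Set Φ(δ − 1.960) = 0.8; then δ − 1.960 = Φ⁻¹(0.8) = 0.842, giving δ = 2.802.
(Ignoring the negligible lower-tail rejection probability gives the usual closed-form inversion.)
δ = d·√(n/2) ⇒ n = 2(δ/d)² = 2 × (2.802 / 0.6716)² = 34.80.
Rounding up, n = 35 per group.

n = 35 per group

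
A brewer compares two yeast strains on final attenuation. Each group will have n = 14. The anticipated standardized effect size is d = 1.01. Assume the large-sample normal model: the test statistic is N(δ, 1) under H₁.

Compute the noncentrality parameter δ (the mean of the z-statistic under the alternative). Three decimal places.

δ = d·√(n/2) = 1.01 × √(14/2) = 2.6722

δ ≈ 2.672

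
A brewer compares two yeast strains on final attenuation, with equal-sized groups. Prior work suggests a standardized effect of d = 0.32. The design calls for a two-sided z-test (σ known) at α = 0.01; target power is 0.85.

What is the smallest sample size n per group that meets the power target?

n = 255 per group

Set Φ(δ − 2.576) = 0.85; then δ − 2.576 = Φ⁻¹(0.85) = 1.036, giving δ = 3.612.
(For δ > 0 the lower-tail rejection region contributes negligibly to power, so the one-term inversion is standard.)
δ = d·√(n/2) ⇒ n = 2(δ/d)² = 2 × (3.612 / 0.32)² = 254.85.
Round up to the next whole unit.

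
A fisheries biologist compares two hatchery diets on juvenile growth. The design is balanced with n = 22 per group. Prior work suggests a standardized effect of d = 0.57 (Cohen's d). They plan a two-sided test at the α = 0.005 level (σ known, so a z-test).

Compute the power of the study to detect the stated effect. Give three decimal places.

Power ≈ 0.180

Noncentrality parameter: δ = d·√(n/2) = 0.57 × √(22/2) = 1.8905
Two-sided α = 0.005 → critical value z_{0.0025} = 2.807.
Power = Φ(δ − 2.807) + Φ(−δ − 2.807) = Φ(-0.917) + Φ(-4.698) = 0.1797 + 0.0000 = 0.1797.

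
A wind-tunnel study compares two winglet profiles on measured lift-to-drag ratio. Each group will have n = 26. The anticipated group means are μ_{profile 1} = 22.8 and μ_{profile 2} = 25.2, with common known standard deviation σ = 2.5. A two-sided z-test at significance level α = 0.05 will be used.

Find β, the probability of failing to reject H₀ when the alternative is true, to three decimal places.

β ≈ 0.067

Standardized effect: d = |μ_{profile 1} − μ_{profile 2}| / σ = |22.8 − 25.2| / 2.5 = 0.9600
Noncentrality parameter: δ = d·√(n/2) = 0.9600 × √(26/2) = 3.4613
Two-sided α = 0.05 → critical value z_{0.025} = 1.960.
Power = Φ(δ − 1.960) + Φ(−δ − 1.960) = Φ(1.501) + Φ(-5.421) = 0.9334 + 0.0000 = 0.9334.
Type II error: β = 1 − power = 1 − 0.9334 = 0.0666.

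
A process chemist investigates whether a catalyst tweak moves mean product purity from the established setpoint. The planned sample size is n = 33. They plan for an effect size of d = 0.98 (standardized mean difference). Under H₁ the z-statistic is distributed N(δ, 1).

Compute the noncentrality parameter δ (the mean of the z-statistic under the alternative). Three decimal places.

δ = d·√n = 0.98 × √33 = 5.6297

δ ≈ 5.630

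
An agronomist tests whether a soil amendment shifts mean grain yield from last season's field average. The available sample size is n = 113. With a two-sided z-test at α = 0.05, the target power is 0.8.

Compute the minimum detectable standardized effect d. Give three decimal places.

d ≈ 0.264

Need Φ(δ − 1.960) = 0.8, so δ = 1.960 + 0.842 = 2.802.
(Lower-tail contribution to power is negligible for δ > 0.)
δ = d·√n ⇒ d = δ/√n = 2.802/√113 = 0.2636.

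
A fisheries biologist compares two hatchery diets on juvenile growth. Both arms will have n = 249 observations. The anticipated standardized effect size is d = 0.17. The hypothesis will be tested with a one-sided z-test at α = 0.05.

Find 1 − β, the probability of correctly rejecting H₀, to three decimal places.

Noncentrality parameter: δ = d·√(n/2) = 0.17 × √(249/2) = 1.8969
Critical value for a one-sided test at α = 0.05: z_α = 1.645.
Power = P(Z > 1.645 − δ) = Φ(0.252) = 0.5995.

Power ≈ 0.599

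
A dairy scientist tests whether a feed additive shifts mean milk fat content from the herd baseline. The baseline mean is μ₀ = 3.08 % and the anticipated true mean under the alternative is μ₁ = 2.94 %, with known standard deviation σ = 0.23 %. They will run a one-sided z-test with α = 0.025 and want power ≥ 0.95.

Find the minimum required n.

n = 36

Standardized effect: d = |μ₁ − μ₀| / σ = |2.94 − 3.08| / 0.23 = 0.6087
Set Φ(δ − 1.960) = 0.95; then δ − 1.960 = Φ⁻¹(0.95) = 1.645, giving δ = 3.605.
δ = d·√n ⇒ n = (δ/d)² = (3.605 / 0.6087)² = 35.07.
Round up to the next whole unit.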